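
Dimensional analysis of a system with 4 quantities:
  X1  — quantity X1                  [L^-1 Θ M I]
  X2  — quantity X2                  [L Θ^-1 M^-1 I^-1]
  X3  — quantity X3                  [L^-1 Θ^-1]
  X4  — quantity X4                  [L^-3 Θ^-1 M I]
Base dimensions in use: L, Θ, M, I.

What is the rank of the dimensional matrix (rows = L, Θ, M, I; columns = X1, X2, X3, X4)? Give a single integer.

2

Exponent matrix [L,Θ,M,I] × [X1,X2,X3,X4]:
  L: [-1  1 -1 -3]
  Θ: [ 1 -1 -1 -1]
  M: [ 1 -1  0  1]
  I: [ 1 -1  0  1]
RREF → pivots at {X1,X3} ⇒ r = 2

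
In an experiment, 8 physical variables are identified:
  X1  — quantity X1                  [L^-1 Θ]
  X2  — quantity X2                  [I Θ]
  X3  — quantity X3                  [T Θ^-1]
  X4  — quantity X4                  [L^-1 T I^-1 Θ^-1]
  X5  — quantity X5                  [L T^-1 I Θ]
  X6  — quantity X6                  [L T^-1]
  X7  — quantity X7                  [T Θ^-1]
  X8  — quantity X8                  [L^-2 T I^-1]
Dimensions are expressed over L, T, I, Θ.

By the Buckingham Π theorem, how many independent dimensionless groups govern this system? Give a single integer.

Dimensional matrix (L×T×I×Θ by X1×X2×X3×X4×X5×X6×X7×X8):
  L: [-1  0  0 -1  1  1  0 -2]
  T: [ 0  0  1  1 -1 -1  1  1]
  I: [ 0  1  0 -1  1  0  0 -1]
  Θ: [ 1  1 -1 -1  1  0 -1  0]
Echelon form has 3 nonzero rows (pivots: X1,X2,X3)
Π count = n − r = 8 − 3 = 5

5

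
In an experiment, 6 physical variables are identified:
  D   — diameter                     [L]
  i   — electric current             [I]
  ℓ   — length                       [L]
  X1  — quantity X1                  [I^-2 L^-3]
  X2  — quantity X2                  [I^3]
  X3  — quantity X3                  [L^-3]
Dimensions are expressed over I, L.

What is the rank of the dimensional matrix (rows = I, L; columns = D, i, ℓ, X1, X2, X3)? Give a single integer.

2

Exponent matrix [I,L] × [D,i,ℓ,X1,X2,X3]:
  I: [ 0  1  0 -2  3  0]
  L: [ 1  0  1 -3  0 -3]
RREF → pivots at {D,i} ⇒ r = 2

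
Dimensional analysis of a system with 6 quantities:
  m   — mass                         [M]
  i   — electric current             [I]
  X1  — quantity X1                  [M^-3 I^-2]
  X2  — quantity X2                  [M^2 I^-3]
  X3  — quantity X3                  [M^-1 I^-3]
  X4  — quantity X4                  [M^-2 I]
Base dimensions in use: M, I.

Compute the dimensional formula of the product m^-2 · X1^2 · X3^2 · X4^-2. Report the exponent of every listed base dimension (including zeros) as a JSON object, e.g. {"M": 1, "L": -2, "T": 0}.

{"M": -6, "I": -12}

Write exponents as rows M,I / cols m,i,X1,X2,X3,X4:
  M: [ 1  0 -3  2 -1 -2]
  I: [ 0  1 -2 -3 -3  1]
  [M]: (-2)·1+(2)·-3+(2)·-1+(-2)·-2 = -6
  [I]: (-2)·0+(2)·-2+(2)·-3+(-2)·1 = -12
⇒ M^-6 I^-12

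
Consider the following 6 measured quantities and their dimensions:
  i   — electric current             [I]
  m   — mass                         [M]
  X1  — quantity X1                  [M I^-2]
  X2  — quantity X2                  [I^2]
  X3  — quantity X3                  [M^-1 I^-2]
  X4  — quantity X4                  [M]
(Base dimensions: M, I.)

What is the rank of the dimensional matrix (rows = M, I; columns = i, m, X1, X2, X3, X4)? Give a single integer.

2

Write exponents as rows M,I / cols i,m,X1,X2,X3,X4:
  M: [ 0  1  1  0 -1  1]
  I: [ 1  0 -2  2 -2  0]
RREF → pivots at {i,m} ⇒ r = 2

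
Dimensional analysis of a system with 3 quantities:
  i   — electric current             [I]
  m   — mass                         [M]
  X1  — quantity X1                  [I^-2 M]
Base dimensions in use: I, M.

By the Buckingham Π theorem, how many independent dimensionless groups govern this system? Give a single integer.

Exponent matrix [I,M] × [i,m,X1]:
  I: [ 1  0 -2]
  M: [ 0  1  1]
RREF → pivots at {i,m} ⇒ r = 2
3 vars − rank 2 = 1 Π group

1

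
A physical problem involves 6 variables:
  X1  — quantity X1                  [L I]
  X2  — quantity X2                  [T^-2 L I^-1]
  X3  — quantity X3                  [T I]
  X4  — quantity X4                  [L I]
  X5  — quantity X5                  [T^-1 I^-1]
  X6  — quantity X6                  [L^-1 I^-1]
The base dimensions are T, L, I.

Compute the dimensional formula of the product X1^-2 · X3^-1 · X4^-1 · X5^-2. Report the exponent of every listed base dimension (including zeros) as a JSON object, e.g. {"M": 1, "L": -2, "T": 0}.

Write exponents as rows T,L,I / cols X1,X2,X3,X4,X5,X6:
  T: [ 0 -2  1  0 -1  0]
  L: [ 1  1  0  1  0 -1]
  I: [ 1 -1  1  1 -1 -1]
  [T]: (-2)·0+(-1)·1+(-1)·0+(-2)·-1 = 1
  [L]: (-2)·1+(-1)·0+(-1)·1+(-2)·0 = -3
  [I]: (-2)·1+(-1)·1+(-1)·1+(-2)·-1 = -2
⇒ T L^-3 I^-2

{"T": 1, "L": -3, "I": -2}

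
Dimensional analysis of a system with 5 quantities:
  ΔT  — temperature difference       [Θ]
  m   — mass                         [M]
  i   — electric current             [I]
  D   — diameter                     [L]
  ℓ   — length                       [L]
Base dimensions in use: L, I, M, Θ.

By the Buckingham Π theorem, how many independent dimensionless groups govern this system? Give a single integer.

Dimensional matrix (L×I×M×Θ by ΔT×m×i×D×ℓ):
  L: [ 0  0  0  1  1]
  I: [ 0  0  1  0  0]
  M: [ 0  1  0  0  0]
  Θ: [ 1  0  0  0  0]
Row reduction gives pivot columns ΔT,m,i,D; rank = 4
n=5, r=4 ⇒ 1 dimensionless group

1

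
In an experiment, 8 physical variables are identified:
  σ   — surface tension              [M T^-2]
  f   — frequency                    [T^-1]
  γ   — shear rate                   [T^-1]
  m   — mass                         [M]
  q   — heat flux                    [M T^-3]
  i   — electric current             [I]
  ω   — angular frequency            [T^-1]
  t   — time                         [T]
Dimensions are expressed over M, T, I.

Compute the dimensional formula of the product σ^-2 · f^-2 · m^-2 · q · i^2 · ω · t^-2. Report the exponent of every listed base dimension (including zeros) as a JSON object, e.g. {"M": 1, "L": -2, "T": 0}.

{"M": -3, "T": 0, "I": 2}

Dimensional matrix (M×T×I by σ×f×γ×m×q×i×ω×t):
  M: [ 1  0  0  1  1  0  0  0]
  T: [-2 -1 -1  0 -3  0 -1  1]
  I: [ 0  0  0  0  0  1  0  0]
  [M]: (-2)·1+(-2)·0+(-2)·1+(1)·1+(2)·0+(1)·0+(-2)·0 = -3
  [T]: (-2)·-2+(-2)·-1+(-2)·0+(1)·-3+(2)·0+(1)·-1+(-2)·1 = 0
  [I]: (-2)·0+(-2)·0+(-2)·0+(1)·0+(2)·1+(1)·0+(-2)·0 = 2
⇒ M^-3 I^2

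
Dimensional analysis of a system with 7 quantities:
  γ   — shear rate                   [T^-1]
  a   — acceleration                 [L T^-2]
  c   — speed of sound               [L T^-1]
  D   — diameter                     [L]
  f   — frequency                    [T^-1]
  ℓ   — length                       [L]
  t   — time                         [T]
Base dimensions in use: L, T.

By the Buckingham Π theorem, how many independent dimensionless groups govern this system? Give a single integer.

5

Write exponents as rows L,T / cols γ,a,c,D,f,ℓ,t:
  L: [ 0  1  1  1  0  1  0]
  T: [-1 -2 -1  0 -1  0  1]
RREF → pivots at {γ,a} ⇒ r = 2
n=7, r=2 ⇒ 5 dimensionless groups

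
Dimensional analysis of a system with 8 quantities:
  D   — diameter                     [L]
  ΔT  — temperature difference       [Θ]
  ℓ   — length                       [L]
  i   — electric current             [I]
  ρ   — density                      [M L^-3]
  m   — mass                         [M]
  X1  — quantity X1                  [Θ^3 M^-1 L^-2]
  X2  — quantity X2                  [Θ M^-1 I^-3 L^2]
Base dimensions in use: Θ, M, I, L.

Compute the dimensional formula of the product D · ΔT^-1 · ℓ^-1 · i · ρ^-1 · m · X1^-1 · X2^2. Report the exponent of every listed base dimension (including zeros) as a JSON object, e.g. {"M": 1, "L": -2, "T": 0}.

{"Θ": -2, "M": -1, "I": -5, "L": 9}

Exponent matrix [Θ,M,I,L] × [D,ΔT,ℓ,i,ρ,m,X1,X2]:
  Θ: [ 0  1  0  0  0  0  3  1]
  M: [ 0  0  0  0  1  1 -1 -1]
  I: [ 0  0  0  1  0  0  0 -3]
  L: [ 1  0  1  0 -3  0 -2  2]
  [Θ]: (1)·0+(-1)·1+(-1)·0+(1)·0+(-1)·0+(1)·0+(-1)·3+(2)·1 = -2
  [M]: (1)·0+(-1)·0+(-1)·0+(1)·0+(-1)·1+(1)·1+(-1)·-1+(2)·-1 = -1
  [I]: (1)·0+(-1)·0+(-1)·0+(1)·1+(-1)·0+(1)·0+(-1)·0+(2)·-3 = -5
  [L]: (1)·1+(-1)·0+(-1)·1+(1)·0+(-1)·-3+(1)·0+(-1)·-2+(2)·2 = 9
⇒ Θ^-2 M^-1 I^-5 L^9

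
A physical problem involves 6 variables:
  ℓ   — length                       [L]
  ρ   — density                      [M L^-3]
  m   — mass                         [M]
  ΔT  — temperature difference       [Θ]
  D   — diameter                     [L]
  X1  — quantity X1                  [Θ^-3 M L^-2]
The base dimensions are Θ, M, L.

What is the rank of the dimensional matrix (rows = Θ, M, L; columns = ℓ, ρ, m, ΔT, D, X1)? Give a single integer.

Dimensional matrix (Θ×M×L by ℓ×ρ×m×ΔT×D×X1):
  Θ: [ 0  0  0  1  0 -3]
  M: [ 0  1  1  0  0  1]
  L: [ 1 -3  0  0  1 -2]
Echelon form has 3 nonzero rows (pivots: ℓ,ρ,ΔT)

3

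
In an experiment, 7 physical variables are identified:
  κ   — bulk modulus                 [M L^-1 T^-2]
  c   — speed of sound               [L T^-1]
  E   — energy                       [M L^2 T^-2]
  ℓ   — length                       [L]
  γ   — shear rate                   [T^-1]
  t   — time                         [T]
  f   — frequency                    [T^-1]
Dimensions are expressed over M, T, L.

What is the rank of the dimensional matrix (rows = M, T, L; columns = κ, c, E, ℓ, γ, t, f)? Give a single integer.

Dimensional matrix (M×T×L by κ×c×E×ℓ×γ×t×f):
  M: [ 1  0  1  0  0  0  0]
  T: [-2 -1 -2  0 -1  1 -1]
  L: [-1  1  2  1  0  0  0]
RREF → pivots at {κ,c,E} ⇒ r = 3

3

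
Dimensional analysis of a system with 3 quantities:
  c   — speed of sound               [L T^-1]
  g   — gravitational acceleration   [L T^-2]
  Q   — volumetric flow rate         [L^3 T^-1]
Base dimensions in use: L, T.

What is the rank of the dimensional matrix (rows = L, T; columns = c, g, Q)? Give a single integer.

Dimensional matrix (L×T by c×g×Q):
  L: [ 1  1  3]
  T: [-1 -2 -1]
Echelon form has 2 nonzero rows (pivots: c,g)

2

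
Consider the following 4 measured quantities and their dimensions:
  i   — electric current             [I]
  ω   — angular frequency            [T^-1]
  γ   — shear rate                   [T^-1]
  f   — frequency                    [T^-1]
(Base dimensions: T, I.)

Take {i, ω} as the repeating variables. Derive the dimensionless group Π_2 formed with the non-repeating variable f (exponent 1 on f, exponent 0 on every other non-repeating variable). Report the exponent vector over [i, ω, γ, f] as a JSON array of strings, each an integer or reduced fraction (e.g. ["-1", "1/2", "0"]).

Exponent matrix [T,I] × [i,ω,γ,f]:
  T: [ 0 -1 -1 -1]
  I: [ 1  0  0  0]
Row reduction gives pivot columns i,ω; rank = 2
Repeat: i,ω; free: γ,f
RREF:
  r0: [   1    0    0    0]
  r1: [   0    1    1    1]
Fix exponent of f at 1, γ at 0; solve each RREF row for its pivot's exponent:
  r0: exp(i) + (0)·1 = 0 ⇒ exp(i) = 0
  r1: exp(ω) + (1)·1 = 0 ⇒ exp(ω) = -1
Π_2 = ω^-1 · f

["0", "-1", "0", "1"]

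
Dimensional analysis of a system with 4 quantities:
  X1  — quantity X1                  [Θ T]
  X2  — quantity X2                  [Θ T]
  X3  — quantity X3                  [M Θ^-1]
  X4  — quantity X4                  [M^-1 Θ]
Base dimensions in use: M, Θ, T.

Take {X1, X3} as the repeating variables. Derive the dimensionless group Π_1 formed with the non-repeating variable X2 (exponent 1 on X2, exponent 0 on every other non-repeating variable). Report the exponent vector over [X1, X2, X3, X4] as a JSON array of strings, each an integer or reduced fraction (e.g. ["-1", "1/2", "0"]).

Write exponents as rows M,Θ,T / cols X1,X2,X3,X4:
  M: [ 0  0  1 -1]
  Θ: [ 1  1 -1  1]
  T: [ 1  1  0  0]
Row reduction gives pivot columns X1,X3; rank = 2
Pivot set = {X1,X3}, free = {X2,X4}
RREF:
  r0: [   1    1    0    0]
  r1: [   0    0    1   -1]
  r2: [   0    0    0    0]
Fix exponent of X2 at 1, X4 at 0; solve each RREF row for its pivot's exponent:
  r0: exp(X1) + (1)·1 = 0 ⇒ exp(X1) = -1
  r1: exp(X3) + (0)·1 = 0 ⇒ exp(X3) = 0
Π_1 = X1^-1 · X2

["-1", "1", "0", "0"]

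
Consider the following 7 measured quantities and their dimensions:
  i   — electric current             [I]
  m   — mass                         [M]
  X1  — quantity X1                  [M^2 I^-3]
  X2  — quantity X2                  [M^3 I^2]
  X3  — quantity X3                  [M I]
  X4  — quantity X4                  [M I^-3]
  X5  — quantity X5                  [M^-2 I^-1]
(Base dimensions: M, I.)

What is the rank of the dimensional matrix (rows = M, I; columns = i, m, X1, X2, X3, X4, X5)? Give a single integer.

Dimensional matrix (M×I by i×m×X1×X2×X3×X4×X5):
  M: [ 0  1  2  3  1  1 -2]
  I: [ 1  0 -3  2  1 -3 -1]
Echelon form has 2 nonzero rows (pivots: i,m)

2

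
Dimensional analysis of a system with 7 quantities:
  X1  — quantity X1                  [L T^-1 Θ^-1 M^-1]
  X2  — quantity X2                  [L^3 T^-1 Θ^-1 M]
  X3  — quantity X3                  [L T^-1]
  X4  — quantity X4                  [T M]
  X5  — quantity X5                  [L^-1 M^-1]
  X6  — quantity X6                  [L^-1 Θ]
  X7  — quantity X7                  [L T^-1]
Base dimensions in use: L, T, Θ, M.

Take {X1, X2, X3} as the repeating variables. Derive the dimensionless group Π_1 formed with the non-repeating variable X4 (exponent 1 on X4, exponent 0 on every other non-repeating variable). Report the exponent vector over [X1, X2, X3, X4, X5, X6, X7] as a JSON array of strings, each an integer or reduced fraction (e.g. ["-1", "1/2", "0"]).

["1/2", "-1/2", "1", "1", "0", "0", "0"]

Dimensional matrix (L×T×Θ×M by X1×X2×X3×X4×X5×X6×X7):
  L: [ 1  3  1  0 -1 -1  1]
  T: [-1 -1 -1  1  0  0 -1]
  Θ: [-1 -1  0  0  0  1  0]
  M: [-1  1  0  1 -1  0  0]
RREF → pivots at {X1,X2,X3} ⇒ r = 3
Repeat: X1,X2,X3; free: X4,X5,X6,X7
RREF:
  r0: [   1    0    0 -1/2  1/2 -1/2    0]
  r1: [   0    1    0  1/2 -1/2 -1/2    0]
  r2: [   0    0    1   -1    0    1    1]
  r3: [   0    0    0    0    0    0    0]
Fix exponent of X4 at 1, X5 at 0, X6 at 0, X7 at 0; solve each RREF row for its pivot's exponent:
  r0: exp(X1) + (-1/2)·1 = 0 ⇒ exp(X1) = 1/2
  r1: exp(X2) + (1/2)·1 = 0 ⇒ exp(X2) = -1/2
  r2: exp(X3) + (-1)·1 = 0 ⇒ exp(X3) = 1
Π_1 = X1^(1/2) · X2^(-1/2) · X3 · X4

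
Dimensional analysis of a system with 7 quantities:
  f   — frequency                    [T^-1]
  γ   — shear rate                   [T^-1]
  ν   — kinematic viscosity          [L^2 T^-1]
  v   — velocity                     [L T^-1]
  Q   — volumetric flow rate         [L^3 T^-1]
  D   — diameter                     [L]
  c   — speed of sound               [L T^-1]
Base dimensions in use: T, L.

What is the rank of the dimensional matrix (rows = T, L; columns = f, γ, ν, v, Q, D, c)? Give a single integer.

2

Exponent matrix [T,L] × [f,γ,ν,v,Q,D,c]:
  T: [-1 -1 -1 -1 -1  0 -1]
  L: [ 0  0  2  1  3  1  1]
Row reduction gives pivot columns f,ν; rank = 2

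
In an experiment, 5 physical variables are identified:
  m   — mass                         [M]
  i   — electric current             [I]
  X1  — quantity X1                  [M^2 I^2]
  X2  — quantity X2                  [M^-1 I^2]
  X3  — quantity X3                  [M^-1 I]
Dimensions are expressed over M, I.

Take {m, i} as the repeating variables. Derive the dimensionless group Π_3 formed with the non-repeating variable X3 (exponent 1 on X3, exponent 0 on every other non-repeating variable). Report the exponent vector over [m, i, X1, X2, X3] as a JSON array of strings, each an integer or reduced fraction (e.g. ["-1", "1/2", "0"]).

["1", "-1", "0", "0", "1"]

Dimensional matrix (M×I by m×i×X1×X2×X3):
  M: [ 1  0  2 -1 -1]
  I: [ 0  1  2  2  1]
RREF → pivots at {m,i} ⇒ r = 2
Repeat: m,i; free: X1,X2,X3
RREF:
  r0: [   1    0    2   -1   -1]
  r1: [   0    1    2    2    1]
Fix exponent of X3 at 1, X1 at 0, X2 at 0; solve each RREF row for its pivot's exponent:
  r0: exp(m) + (-1)·1 = 0 ⇒ exp(m) = 1
  r1: exp(i) + (1)·1 = 0 ⇒ exp(i) = -1
Π_3 = m · i^-1 · X3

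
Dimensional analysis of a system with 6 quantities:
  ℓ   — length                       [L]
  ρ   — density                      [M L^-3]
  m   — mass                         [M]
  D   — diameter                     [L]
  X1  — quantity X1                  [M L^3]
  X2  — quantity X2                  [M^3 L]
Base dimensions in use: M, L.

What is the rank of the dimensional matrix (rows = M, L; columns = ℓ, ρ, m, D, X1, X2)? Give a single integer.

2

Exponent matrix [M,L] × [ℓ,ρ,m,D,X1,X2]:
  M: [ 0  1  1  0  1  3]
  L: [ 1 -3  0  1  3  1]
RREF → pivots at {ℓ,ρ} ⇒ r = 2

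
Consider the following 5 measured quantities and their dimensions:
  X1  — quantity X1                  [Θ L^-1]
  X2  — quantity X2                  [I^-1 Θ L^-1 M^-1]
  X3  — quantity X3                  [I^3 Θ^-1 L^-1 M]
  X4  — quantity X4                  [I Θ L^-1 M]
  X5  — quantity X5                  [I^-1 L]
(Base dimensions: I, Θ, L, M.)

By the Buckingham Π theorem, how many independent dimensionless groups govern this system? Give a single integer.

2

Dimensional matrix (I×Θ×L×M by X1×X2×X3×X4×X5):
  I: [ 0 -1  3  1 -1]
  Θ: [ 1  1 -1  1  0]
  L: [-1 -1 -1 -1  1]
  M: [ 0 -1  1  1  0]
RREF → pivots at {X1,X2,X3} ⇒ r = 3
5 vars − rank 3 = 2 Π groups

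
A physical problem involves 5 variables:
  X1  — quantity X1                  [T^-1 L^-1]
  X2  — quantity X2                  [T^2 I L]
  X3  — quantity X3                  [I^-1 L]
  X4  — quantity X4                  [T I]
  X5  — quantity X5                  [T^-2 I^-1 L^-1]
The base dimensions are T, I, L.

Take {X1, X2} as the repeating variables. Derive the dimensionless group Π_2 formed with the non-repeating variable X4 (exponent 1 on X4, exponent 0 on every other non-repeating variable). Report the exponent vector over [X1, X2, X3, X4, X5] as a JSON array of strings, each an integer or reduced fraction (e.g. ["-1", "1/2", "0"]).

["-1", "-1", "0", "1", "0"]

Exponent matrix [T,I,L] × [X1,X2,X3,X4,X5]:
  T: [-1  2  0  1 -2]
  I: [ 0  1 -1  1 -1]
  L: [-1  1  1  0 -1]
Row reduction gives pivot columns X1,X2; rank = 2
Pivot set = {X1,X2}, free = {X3,X4,X5}
RREF:
  r0: [   1    0   -2    1    0]
  r1: [   0    1   -1    1   -1]
  r2: [   0    0    0    0    0]
Fix exponent of X4 at 1, X3 at 0, X5 at 0; solve each RREF row for its pivot's exponent:
  r0: exp(X1) + (1)·1 = 0 ⇒ exp(X1) = -1
  r1: exp(X2) + (1)·1 = 0 ⇒ exp(X2) = -1
Π_2 = X1^-1 · X2^-1 · X4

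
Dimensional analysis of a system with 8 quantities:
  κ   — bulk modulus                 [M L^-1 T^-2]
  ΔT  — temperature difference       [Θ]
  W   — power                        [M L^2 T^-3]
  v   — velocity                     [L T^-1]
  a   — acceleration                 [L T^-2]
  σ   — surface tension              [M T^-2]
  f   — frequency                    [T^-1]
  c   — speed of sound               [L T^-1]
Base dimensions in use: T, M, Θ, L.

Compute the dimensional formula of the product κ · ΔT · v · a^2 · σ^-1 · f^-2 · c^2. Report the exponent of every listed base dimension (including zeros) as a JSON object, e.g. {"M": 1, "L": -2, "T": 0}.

{"T": -5, "M": 0, "Θ": 1, "L": 4}

Dimensional matrix (T×M×Θ×L by κ×ΔT×W×v×a×σ×f×c):
  T: [-2  0 -3 -1 -2 -2 -1 -1]
  M: [ 1  0  1  0  0  1  0  0]
  Θ: [ 0  1  0  0  0  0  0  0]
  L: [-1  0  2  1  1  0  0  1]
  [T]: (1)·-2+(1)·0+(1)·-1+(2)·-2+(-1)·-2+(-2)·-1+(2)·-1 = -5
  [M]: (1)·1+(1)·0+(1)·0+(2)·0+(-1)·1+(-2)·0+(2)·0 = 0
  [Θ]: (1)·0+(1)·1+(1)·0+(2)·0+(-1)·0+(-2)·0+(2)·0 = 1
  [L]: (1)·-1+(1)·0+(1)·1+(2)·1+(-1)·0+(-2)·0+(2)·1 = 4
⇒ T^-5 Θ L^4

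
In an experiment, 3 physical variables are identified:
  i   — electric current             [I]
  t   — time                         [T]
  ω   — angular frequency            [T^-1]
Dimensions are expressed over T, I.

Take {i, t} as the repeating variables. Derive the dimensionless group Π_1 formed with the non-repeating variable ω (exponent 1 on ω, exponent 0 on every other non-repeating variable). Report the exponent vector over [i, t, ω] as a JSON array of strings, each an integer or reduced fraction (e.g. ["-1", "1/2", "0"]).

["0", "1", "1"]

Exponent matrix [T,I] × [i,t,ω]:
  T: [ 0  1 -1]
  I: [ 1  0  0]
Row reduction gives pivot columns i,t; rank = 2
Pivot set = {i,t}, free = {ω}
RREF:
  r0: [   1    0    0]
  r1: [   0    1   -1]
Fix exponent of ω at 1; solve each RREF row for its pivot's exponent:
  r0: exp(i) + (0)·1 = 0 ⇒ exp(i) = 0
  r1: exp(t) + (-1)·1 = 0 ⇒ exp(t) = 1
Π_1 = t · ω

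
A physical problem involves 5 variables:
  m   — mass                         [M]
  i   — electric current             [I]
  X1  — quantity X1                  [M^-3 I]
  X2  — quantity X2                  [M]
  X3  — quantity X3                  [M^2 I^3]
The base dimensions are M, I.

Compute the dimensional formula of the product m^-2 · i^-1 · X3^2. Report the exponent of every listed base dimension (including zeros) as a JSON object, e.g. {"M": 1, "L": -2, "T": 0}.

{"M": 2, "I": 5}

Write exponents as rows M,I / cols m,i,X1,X2,X3:
  M: [ 1  0 -3  1  2]
  I: [ 0  1  1  0  3]
  [M]: (-2)·1+(-1)·0+(2)·2 = 2
  [I]: (-2)·0+(-1)·1+(2)·3 = 5
⇒ M^2 I^5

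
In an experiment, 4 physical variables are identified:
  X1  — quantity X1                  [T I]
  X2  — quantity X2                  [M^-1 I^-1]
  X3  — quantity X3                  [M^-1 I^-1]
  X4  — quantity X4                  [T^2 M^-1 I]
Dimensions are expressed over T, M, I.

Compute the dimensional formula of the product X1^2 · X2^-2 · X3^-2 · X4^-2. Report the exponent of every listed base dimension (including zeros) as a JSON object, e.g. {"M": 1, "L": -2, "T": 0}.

Write exponents as rows T,M,I / cols X1,X2,X3,X4:
  T: [ 1  0  0  2]
  M: [ 0 -1 -1 -1]
  I: [ 1 -1 -1  1]
  [T]: (2)·1+(-2)·0+(-2)·0+(-2)·2 = -2
  [M]: (2)·0+(-2)·-1+(-2)·-1+(-2)·-1 = 6
  [I]: (2)·1+(-2)·-1+(-2)·-1+(-2)·1 = 4
⇒ T^-2 M^6 I^4

{"T": -2, "M": 6, "I": 4}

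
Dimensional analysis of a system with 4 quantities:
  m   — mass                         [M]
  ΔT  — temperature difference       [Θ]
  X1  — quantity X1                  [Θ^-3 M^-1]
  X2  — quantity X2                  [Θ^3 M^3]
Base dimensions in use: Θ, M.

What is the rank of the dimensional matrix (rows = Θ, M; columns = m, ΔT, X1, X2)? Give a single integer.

2

Dimensional matrix (Θ×M by m×ΔT×X1×X2):
  Θ: [ 0  1 -3  3]
  M: [ 1  0 -1  3]
RREF → pivots at {m,ΔT} ⇒ r = 2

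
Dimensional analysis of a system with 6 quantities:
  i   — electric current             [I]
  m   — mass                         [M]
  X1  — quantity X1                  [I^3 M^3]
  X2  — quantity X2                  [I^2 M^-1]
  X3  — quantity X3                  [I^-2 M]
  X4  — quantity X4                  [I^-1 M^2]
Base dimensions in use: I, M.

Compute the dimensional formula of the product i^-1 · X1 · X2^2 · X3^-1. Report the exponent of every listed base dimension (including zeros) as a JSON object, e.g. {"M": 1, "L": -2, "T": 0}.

{"I": 8, "M": 0}

Write exponents as rows I,M / cols i,m,X1,X2,X3,X4:
  I: [ 1  0  3  2 -2 -1]
  M: [ 0  1  3 -1  1  2]
  [I]: (-1)·1+(1)·3+(2)·2+(-1)·-2 = 8
  [M]: (-1)·0+(1)·3+(2)·-1+(-1)·1 = 0
⇒ I^8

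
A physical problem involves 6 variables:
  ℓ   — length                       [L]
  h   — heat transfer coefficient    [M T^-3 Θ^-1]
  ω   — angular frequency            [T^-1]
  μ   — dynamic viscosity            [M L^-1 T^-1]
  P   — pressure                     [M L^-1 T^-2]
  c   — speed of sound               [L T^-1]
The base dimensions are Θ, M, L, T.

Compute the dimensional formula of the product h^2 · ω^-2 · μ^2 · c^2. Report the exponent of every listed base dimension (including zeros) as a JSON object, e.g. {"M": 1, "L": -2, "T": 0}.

Exponent matrix [Θ,M,L,T] × [ℓ,h,ω,μ,P,c]:
  Θ: [ 0 -1  0  0  0  0]
  M: [ 0  1  0  1  1  0]
  L: [ 1  0  0 -1 -1  1]
  T: [ 0 -3 -1 -1 -2 -1]
  [Θ]: (2)·-1+(-2)·0+(2)·0+(2)·0 = -2
  [M]: (2)·1+(-2)·0+(2)·1+(2)·0 = 4
  [L]: (2)·0+(-2)·0+(2)·-1+(2)·1 = 0
  [T]: (2)·-3+(-2)·-1+(2)·-1+(2)·-1 = -8
⇒ Θ^-2 M^4 T^-8

{"Θ": -2, "M": 4, "L": 0, "T": -8}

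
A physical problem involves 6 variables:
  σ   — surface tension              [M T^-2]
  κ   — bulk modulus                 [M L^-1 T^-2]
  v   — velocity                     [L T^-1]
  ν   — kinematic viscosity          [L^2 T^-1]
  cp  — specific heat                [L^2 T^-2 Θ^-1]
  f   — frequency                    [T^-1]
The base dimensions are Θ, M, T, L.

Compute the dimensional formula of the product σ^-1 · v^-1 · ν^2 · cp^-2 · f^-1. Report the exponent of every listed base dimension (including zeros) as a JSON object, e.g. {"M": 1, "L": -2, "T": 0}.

Exponent matrix [Θ,M,T,L] × [σ,κ,v,ν,cp,f]:
  Θ: [ 0  0  0  0 -1  0]
  M: [ 1  1  0  0  0  0]
  T: [-2 -2 -1 -1 -2 -1]
  L: [ 0 -1  1  2  2  0]
  [Θ]: (-1)·0+(-1)·0+(2)·0+(-2)·-1+(-1)·0 = 2
  [M]: (-1)·1+(-1)·0+(2)·0+(-2)·0+(-1)·0 = -1
  [T]: (-1)·-2+(-1)·-1+(2)·-1+(-2)·-2+(-1)·-1 = 6
  [L]: (-1)·0+(-1)·1+(2)·2+(-2)·2+(-1)·0 = -1
⇒ Θ^2 M^-1 T^6 L^-1

{"Θ": 2, "M": -1, "T": 6, "L": -1}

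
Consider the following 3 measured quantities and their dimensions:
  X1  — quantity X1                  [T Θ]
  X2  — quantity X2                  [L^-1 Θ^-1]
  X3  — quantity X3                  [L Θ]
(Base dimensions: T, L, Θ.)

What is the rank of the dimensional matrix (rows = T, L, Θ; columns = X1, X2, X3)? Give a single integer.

2

Exponent matrix [T,L,Θ] × [X1,X2,X3]:
  T: [ 1  0  0]
  L: [ 0 -1  1]
  Θ: [ 1 -1  1]
RREF → pivots at {X1,X2} ⇒ r = 2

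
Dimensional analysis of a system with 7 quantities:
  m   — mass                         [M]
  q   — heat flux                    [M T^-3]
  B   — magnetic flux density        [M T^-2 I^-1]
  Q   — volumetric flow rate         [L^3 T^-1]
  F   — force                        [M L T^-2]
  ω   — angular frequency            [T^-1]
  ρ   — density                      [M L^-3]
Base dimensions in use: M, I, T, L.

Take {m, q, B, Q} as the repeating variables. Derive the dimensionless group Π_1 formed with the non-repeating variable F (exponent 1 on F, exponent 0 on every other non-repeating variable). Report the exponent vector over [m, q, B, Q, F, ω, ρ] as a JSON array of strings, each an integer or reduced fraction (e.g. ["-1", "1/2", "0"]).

["-4/9", "-5/9", "0", "-1/3", "1", "0", "0"]

Dimensional matrix (M×I×T×L by m×q×B×Q×F×ω×ρ):
  M: [ 1  1  1  0  1  0  1]
  I: [ 0  0 -1  0  0  0  0]
  T: [ 0 -3 -2 -1 -2 -1  0]
  L: [ 0  0  0  3  1  0 -3]
Echelon form has 4 nonzero rows (pivots: m,q,B,Q)
Repeat: m,q,B,Q; free: F,ω,ρ
RREF:
  r0: [   1    0    0    0  4/9 -1/3  2/3]
  r1: [   0    1    0    0  5/9  1/3  1/3]
  r2: [   0    0    1    0    0    0    0]
  r3: [   0    0    0    1  1/3    0   -1]
Fix exponent of F at 1, ω at 0, ρ at 0; solve each RREF row for its pivot's exponent:
  r0: exp(m) + (4/9)·1 = 0 ⇒ exp(m) = -4/9
  r1: exp(q) + (5/9)·1 = 0 ⇒ exp(q) = -5/9
  r2: exp(B) + (0)·1 = 0 ⇒ exp(B) = 0
  r3: exp(Q) + (1/3)·1 = 0 ⇒ exp(Q) = -1/3
Π_1 = m^(-4/9) · q^(-5/9) · Q^(-1/3) · F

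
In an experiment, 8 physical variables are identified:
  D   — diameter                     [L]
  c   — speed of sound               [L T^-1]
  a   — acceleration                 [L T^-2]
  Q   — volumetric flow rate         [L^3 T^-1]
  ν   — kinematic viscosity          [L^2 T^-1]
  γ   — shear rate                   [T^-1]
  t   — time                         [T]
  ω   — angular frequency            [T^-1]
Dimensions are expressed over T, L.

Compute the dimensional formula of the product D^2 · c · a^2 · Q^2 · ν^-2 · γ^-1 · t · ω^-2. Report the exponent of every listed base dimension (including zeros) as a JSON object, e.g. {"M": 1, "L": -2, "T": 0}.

{"T": -1, "L": 7}

Dimensional matrix (T×L by D×c×a×Q×ν×γ×t×ω):
  T: [ 0 -1 -2 -1 -1 -1  1 -1]
  L: [ 1  1  1  3  2  0  0  0]
  [T]: (2)·0+(1)·-1+(2)·-2+(2)·-1+(-2)·-1+(-1)·-1+(1)·1+(-2)·-1 = -1
  [L]: (2)·1+(1)·1+(2)·1+(2)·3+(-2)·2+(-1)·0+(1)·0+(-2)·0 = 7
⇒ T^-1 L^7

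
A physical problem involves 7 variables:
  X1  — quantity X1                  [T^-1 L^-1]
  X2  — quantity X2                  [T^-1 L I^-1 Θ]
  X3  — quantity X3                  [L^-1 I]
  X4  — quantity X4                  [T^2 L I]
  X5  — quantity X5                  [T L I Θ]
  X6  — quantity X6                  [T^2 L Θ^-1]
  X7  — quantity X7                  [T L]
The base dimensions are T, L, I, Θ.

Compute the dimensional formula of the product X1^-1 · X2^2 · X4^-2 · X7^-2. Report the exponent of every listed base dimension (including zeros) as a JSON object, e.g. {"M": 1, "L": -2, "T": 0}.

{"T": -7, "L": -1, "I": -4, "Θ": 2}

Write exponents as rows T,L,I,Θ / cols X1,X2,X3,X4,X5,X6,X7:
  T: [-1 -1  0  2  1  2  1]
  L: [-1  1 -1  1  1  1  1]
  I: [ 0 -1  1  1  1  0  0]
  Θ: [ 0  1  0  0  1 -1  0]
  [T]: (-1)·-1+(2)·-1+(-2)·2+(-2)·1 = -7
  [L]: (-1)·-1+(2)·1+(-2)·1+(-2)·1 = -1
  [I]: (-1)·0+(2)·-1+(-2)·1+(-2)·0 = -4
  [Θ]: (-1)·0+(2)·1+(-2)·0+(-2)·0 = 2
⇒ T^-7 L^-1 I^-4 Θ^2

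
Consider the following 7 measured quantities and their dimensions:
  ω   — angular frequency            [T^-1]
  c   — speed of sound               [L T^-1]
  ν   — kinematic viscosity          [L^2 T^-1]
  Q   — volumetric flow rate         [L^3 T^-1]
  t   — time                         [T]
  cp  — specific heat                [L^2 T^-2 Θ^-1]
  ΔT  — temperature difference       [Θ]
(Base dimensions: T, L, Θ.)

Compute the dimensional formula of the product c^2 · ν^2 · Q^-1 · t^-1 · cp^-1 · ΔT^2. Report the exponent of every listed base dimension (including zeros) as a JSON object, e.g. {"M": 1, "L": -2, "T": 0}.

Dimensional matrix (T×L×Θ by ω×c×ν×Q×t×cp×ΔT):
  T: [-1 -1 -1 -1  1 -2  0]
  L: [ 0  1  2  3  0  2  0]
  Θ: [ 0  0  0  0  0 -1  1]
  [T]: (2)·-1+(2)·-1+(-1)·-1+(-1)·1+(-1)·-2+(2)·0 = -2
  [L]: (2)·1+(2)·2+(-1)·3+(-1)·0+(-1)·2+(2)·0 = 1
  [Θ]: (2)·0+(2)·0+(-1)·0+(-1)·0+(-1)·-1+(2)·1 = 3
⇒ T^-2 L Θ^3

{"T": -2, "L": 1, "Θ": 3}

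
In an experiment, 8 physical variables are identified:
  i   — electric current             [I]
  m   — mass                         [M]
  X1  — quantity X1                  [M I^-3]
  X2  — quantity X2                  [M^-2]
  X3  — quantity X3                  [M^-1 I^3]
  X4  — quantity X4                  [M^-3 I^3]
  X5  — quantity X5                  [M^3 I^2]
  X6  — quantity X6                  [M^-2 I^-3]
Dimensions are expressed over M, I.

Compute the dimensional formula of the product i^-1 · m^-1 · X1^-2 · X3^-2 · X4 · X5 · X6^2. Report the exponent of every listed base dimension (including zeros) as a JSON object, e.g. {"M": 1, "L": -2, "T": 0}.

{"M": -5, "I": -2}

Exponent matrix [M,I] × [i,m,X1,X2,X3,X4,X5,X6]:
  M: [ 0  1  1 -2 -1 -3  3 -2]
  I: [ 1  0 -3  0  3  3  2 -3]
  [M]: (-1)·0+(-1)·1+(-2)·1+(-2)·-1+(1)·-3+(1)·3+(2)·-2 = -5
  [I]: (-1)·1+(-1)·0+(-2)·-3+(-2)·3+(1)·3+(1)·2+(2)·-3 = -2
⇒ M^-5 I^-2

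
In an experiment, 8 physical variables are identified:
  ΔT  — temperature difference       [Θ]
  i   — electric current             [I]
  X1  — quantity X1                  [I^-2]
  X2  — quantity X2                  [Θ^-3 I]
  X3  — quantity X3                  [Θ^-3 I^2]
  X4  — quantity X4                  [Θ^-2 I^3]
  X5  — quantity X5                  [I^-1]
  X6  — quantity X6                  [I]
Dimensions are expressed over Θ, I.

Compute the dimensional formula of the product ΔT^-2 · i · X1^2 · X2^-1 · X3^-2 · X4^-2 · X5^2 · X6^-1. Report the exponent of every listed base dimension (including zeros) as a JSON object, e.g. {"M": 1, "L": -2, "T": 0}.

Exponent matrix [Θ,I] × [ΔT,i,X1,X2,X3,X4,X5,X6]:
  Θ: [ 1  0  0 -3 -3 -2  0  0]
  I: [ 0  1 -2  1  2  3 -1  1]
  [Θ]: (-2)·1+(1)·0+(2)·0+(-1)·-3+(-2)·-3+(-2)·-2+(2)·0+(-1)·0 = 11
  [I]: (-2)·0+(1)·1+(2)·-2+(-1)·1+(-2)·2+(-2)·3+(2)·-1+(-1)·1 = -17
⇒ Θ^11 I^-17

{"Θ": 11, "I": -17}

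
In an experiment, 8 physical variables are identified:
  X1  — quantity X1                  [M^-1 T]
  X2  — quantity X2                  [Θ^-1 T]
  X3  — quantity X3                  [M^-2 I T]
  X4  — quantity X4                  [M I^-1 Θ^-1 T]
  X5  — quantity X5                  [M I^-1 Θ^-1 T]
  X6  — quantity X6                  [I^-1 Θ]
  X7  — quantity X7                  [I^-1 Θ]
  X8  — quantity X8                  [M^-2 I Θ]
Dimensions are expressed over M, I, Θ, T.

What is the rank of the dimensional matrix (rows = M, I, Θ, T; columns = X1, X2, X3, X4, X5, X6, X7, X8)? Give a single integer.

Dimensional matrix (M×I×Θ×T by X1×X2×X3×X4×X5×X6×X7×X8):
  M: [-1  0 -2  1  1  0  0 -2]
  I: [ 0  0  1 -1 -1 -1 -1  1]
  Θ: [ 0 -1  0 -1 -1  1  1  1]
  T: [ 1  1  1  1  1  0  0  0]
Echelon form has 3 nonzero rows (pivots: X1,X2,X3)

3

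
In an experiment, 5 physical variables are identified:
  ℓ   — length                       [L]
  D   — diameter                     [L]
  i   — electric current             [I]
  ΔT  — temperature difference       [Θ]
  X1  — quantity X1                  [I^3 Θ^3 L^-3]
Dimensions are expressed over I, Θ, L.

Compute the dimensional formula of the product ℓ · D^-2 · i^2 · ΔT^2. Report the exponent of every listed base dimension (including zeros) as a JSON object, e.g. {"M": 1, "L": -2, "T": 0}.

Write exponents as rows I,Θ,L / cols ℓ,D,i,ΔT,X1:
  I: [ 0  0  1  0  3]
  Θ: [ 0  0  0  1  3]
  L: [ 1  1  0  0 -3]
  [I]: (1)·0+(-2)·0+(2)·1+(2)·0 = 2
  [Θ]: (1)·0+(-2)·0+(2)·0+(2)·1 = 2
  [L]: (1)·1+(-2)·1+(2)·0+(2)·0 = -1
⇒ I^2 Θ^2 L^-1

{"I": 2, "Θ": 2, "L": -1}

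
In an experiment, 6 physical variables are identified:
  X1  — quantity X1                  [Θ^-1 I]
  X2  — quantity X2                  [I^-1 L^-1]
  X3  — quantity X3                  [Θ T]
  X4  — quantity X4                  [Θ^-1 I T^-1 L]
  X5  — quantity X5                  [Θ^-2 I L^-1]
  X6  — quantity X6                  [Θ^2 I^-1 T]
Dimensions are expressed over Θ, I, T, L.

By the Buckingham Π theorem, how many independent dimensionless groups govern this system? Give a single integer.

3

Dimensional matrix (Θ×I×T×L by X1×X2×X3×X4×X5×X6):
  Θ: [-1  0  1 -1 -2  2]
  I: [ 1 -1  0  1  1 -1]
  T: [ 0  0  1 -1  0  1]
  L: [ 0 -1  0  1 -1  0]
Row reduction gives pivot columns X1,X2,X3; rank = 3
n=6, r=3 ⇒ 3 dimensionless groups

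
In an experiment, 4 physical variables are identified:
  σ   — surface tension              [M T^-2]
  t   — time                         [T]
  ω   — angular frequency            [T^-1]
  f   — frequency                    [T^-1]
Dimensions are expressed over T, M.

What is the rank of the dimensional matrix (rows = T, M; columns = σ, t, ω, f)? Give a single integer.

2

Exponent matrix [T,M] × [σ,t,ω,f]:
  T: [-2  1 -1 -1]
  M: [ 1  0  0  0]
Echelon form has 2 nonzero rows (pivots: σ,t)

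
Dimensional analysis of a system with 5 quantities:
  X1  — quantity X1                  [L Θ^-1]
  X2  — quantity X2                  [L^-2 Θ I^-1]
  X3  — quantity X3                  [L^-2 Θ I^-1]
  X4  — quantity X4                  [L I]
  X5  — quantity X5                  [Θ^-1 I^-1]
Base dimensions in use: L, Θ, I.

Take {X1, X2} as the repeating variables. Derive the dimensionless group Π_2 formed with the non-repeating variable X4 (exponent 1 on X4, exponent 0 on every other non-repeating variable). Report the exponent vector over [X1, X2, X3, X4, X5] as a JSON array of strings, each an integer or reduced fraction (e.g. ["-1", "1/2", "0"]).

Write exponents as rows L,Θ,I / cols X1,X2,X3,X4,X5:
  L: [ 1 -2 -2  1  0]
  Θ: [-1  1  1  0 -1]
  I: [ 0 -1 -1  1 -1]
RREF → pivots at {X1,X2} ⇒ r = 2
Repeat: X1,X2; free: X3,X4,X5
RREF:
  r0: [   1    0    0   -1    2]
  r1: [   0    1    1   -1    1]
  r2: [   0    0    0    0    0]
Fix exponent of X4 at 1, X3 at 0, X5 at 0; solve each RREF row for its pivot's exponent:
  r0: exp(X1) + (-1)·1 = 0 ⇒ exp(X1) = 1
  r1: exp(X2) + (-1)·1 = 0 ⇒ exp(X2) = 1
Π_2 = X1 · X2 · X4

["1", "1", "0", "1", "0"]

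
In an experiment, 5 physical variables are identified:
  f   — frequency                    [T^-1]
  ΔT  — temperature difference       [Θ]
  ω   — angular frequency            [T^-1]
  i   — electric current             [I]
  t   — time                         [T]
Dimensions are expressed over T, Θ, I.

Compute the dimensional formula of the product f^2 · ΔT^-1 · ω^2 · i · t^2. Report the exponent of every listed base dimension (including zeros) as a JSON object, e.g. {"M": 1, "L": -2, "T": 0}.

Dimensional matrix (T×Θ×I by f×ΔT×ω×i×t):
  T: [-1  0 -1  0  1]
  Θ: [ 0  1  0  0  0]
  I: [ 0  0  0  1  0]
  [T]: (2)·-1+(-1)·0+(2)·-1+(1)·0+(2)·1 = -2
  [Θ]: (2)·0+(-1)·1+(2)·0+(1)·0+(2)·0 = -1
  [I]: (2)·0+(-1)·0+(2)·0+(1)·1+(2)·0 = 1
⇒ T^-2 Θ^-1 I

{"T": -2, "Θ": -1, "I": 1}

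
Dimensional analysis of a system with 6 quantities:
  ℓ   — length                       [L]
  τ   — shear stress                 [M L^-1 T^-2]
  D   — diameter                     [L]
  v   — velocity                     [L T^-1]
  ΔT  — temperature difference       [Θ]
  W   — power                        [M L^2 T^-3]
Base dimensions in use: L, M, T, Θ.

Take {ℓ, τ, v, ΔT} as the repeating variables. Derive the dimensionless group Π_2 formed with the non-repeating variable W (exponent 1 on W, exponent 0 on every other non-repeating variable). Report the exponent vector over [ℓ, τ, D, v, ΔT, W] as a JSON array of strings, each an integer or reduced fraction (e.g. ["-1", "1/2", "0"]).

Exponent matrix [L,M,T,Θ] × [ℓ,τ,D,v,ΔT,W]:
  L: [ 1 -1  1  1  0  2]
  M: [ 0  1  0  0  0  1]
  T: [ 0 -2  0 -1  0 -3]
  Θ: [ 0  0  0  0  1  0]
RREF → pivots at {ℓ,τ,v,ΔT} ⇒ r = 4
Repeat: ℓ,τ,v,ΔT; free: D,W
RREF:
  r0: [   1    0    1    0    0    2]
  r1: [   0    1    0    0    0    1]
  r2: [   0    0    0    1    0    1]
  r3: [   0    0    0    0    1    0]
Fix exponent of W at 1, D at 0; solve each RREF row for its pivot's exponent:
  r0: exp(ℓ) + (2)·1 = 0 ⇒ exp(ℓ) = -2
  r1: exp(τ) + (1)·1 = 0 ⇒ exp(τ) = -1
  r2: exp(v) + (1)·1 = 0 ⇒ exp(v) = -1
  r3: exp(ΔT) + (0)·1 = 0 ⇒ exp(ΔT) = 0
Π_2 = ℓ^-2 · τ^-1 · v^-1 · W

["-2", "-1", "0", "-1", "0", "1"]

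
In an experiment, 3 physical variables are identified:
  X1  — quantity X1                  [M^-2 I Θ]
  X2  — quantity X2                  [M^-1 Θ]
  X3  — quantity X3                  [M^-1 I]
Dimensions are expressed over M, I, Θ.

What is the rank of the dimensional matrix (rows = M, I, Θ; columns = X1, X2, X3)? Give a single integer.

2

Dimensional matrix (M×I×Θ by X1×X2×X3):
  M: [-2 -1 -1]
  I: [ 1  0  1]
  Θ: [ 1  1  0]
RREF → pivots at {X1,X2} ⇒ r = 2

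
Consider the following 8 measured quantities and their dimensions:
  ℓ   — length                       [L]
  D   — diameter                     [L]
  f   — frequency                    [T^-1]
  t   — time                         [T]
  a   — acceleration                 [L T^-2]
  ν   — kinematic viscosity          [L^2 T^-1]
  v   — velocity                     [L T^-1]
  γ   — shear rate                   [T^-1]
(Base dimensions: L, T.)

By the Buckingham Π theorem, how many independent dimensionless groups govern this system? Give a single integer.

Write exponents as rows L,T / cols ℓ,D,f,t,a,ν,v,γ:
  L: [ 1  1  0  0  1  2  1  0]
  T: [ 0  0 -1  1 -2 -1 -1 -1]
RREF → pivots at {ℓ,f} ⇒ r = 2
Π count = n − r = 8 − 2 = 6

6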